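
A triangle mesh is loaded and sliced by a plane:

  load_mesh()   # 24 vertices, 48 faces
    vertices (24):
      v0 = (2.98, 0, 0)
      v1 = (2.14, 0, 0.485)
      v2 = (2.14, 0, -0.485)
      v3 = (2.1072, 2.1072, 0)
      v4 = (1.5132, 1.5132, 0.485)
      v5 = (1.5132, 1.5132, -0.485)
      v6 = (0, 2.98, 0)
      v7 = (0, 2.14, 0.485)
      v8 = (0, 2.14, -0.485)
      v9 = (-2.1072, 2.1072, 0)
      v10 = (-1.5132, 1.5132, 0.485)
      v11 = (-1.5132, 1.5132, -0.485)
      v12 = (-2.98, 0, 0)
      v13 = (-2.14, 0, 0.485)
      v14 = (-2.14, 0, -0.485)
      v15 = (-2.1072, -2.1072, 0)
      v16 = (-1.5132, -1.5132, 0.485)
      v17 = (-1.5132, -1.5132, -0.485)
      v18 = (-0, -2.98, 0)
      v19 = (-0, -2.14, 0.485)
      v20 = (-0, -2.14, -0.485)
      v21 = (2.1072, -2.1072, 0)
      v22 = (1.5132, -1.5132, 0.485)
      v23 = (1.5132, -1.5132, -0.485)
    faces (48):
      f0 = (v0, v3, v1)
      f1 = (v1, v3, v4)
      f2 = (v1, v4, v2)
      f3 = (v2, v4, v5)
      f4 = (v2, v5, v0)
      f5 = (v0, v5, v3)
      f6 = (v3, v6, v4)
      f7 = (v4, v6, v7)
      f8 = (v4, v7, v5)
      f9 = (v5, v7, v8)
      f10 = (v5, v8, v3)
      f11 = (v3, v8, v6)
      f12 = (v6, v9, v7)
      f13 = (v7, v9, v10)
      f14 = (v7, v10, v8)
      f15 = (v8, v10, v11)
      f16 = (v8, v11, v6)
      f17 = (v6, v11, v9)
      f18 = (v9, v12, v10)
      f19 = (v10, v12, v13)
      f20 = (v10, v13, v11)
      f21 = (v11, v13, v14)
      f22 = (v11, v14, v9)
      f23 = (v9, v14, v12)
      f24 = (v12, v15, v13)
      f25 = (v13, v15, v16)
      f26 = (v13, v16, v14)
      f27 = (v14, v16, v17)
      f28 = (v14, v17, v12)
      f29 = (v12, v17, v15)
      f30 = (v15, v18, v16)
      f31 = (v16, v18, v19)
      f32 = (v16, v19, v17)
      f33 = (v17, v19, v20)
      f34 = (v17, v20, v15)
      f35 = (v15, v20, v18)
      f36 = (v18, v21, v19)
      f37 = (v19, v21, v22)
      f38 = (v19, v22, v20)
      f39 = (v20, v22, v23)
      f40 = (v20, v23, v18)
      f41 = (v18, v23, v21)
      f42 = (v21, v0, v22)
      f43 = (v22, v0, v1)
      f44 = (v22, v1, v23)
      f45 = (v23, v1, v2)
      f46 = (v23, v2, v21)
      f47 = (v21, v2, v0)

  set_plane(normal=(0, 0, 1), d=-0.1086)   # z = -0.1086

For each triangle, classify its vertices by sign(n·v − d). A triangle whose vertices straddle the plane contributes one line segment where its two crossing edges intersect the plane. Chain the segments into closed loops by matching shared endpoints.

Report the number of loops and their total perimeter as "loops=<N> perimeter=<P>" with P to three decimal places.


Straddling triangles (32 of 48):
  (v1,v4,v2) [++-] → (1.89678, 0.587184, -0.1086)–(2.14, 0, -0.1086)  len=0.6356
  (v2,v4,v5) [-+-] → (1.89678, 0.587184, -0.1086)–(1.5132, 1.5132, -0.1086)  len=1.0023
  (v2,v5,v0) [--+] → (2.65156, 0.338832, -0.1086)–(2.79191, 0, -0.1086)  len=0.3668
  (v0,v5,v3) [+-+] → (2.65156, 0.338832, -0.1086)–(1.97419, 1.97419, -0.1086)  len=1.7701
  (v4,v7,v5) [++-] → (0.926016, 1.75642, -0.1086)–(1.5132, 1.5132, -0.1086)  len=0.6356
  (v5,v7,v8) [-+-] → (0.926016, 1.75642, -0.1086)–(0, 2.14, -0.1086)  len=1.0023
  (v5,v8,v3) [--+] → (1.63536, 2.11454, -0.1086)–(1.97419, 1.97419, -0.1086)  len=0.3668
  (v3,v8,v6) [+-+] → (1.63536, 2.11454, -0.1086)–(0, 2.79191, -0.1086)  len=1.7701
  (v7,v10,v8) [++-] → (-0.587184, 1.89678, -0.1086)–(0, 2.14, -0.1086)  len=0.6356
  (v8,v10,v11) [-+-] → (-0.587184, 1.89678, -0.1086)–(-1.5132, 1.5132, -0.1086)  len=1.0023
  (v8,v11,v6) [--+] → (-0.338832, 2.65156, -0.1086)–(0, 2.79191, -0.1086)  len=0.3668
  (v6,v11,v9) [+-+] → (-0.338832, 2.65156, -0.1086)–(-1.97419, 1.97419, -0.1086)  len=1.7701
  (v10,v13,v11) [++-] → (-1.75642, 0.926016, -0.1086)–(-1.5132, 1.5132, -0.1086)  len=0.6356
  (v11,v13,v14) [-+-] → (-1.75642, 0.926016, -0.1086)–(-2.14, 0, -0.1086)  len=1.0023
  (v11,v14,v9) [--+] → (-2.11454, 1.63536, -0.1086)–(-1.97419, 1.97419, -0.1086)  len=0.3668
  (v9,v14,v12) [+-+] → (-2.11454, 1.63536, -0.1086)–(-2.79191, 0, -0.1086)  len=1.7701
  (v13,v16,v14) [++-] → (-1.89678, -0.587184, -0.1086)–(-2.14, 0, -0.1086)  len=0.6356
  (v14,v16,v17) [-+-] → (-1.89678, -0.587184, -0.1086)–(-1.5132, -1.5132, -0.1086)  len=1.0023
  (v14,v17,v12) [--+] → (-2.65156, -0.338832, -0.1086)–(-2.79191, 0, -0.1086)  len=0.3668
  (v12,v17,v15) [+-+] → (-2.65156, -0.338832, -0.1086)–(-1.97419, -1.97419, -0.1086)  len=1.7701
  (v16,v19,v17) [++-] → (-0.926016, -1.75642, -0.1086)–(-1.5132, -1.5132, -0.1086)  len=0.6356
  (v17,v19,v20) [-+-] → (-0.926016, -1.75642, -0.1086)–(0, -2.14, -0.1086)  len=1.0023
  (v17,v20,v15) [--+] → (-1.63536, -2.11454, -0.1086)–(-1.97419, -1.97419, -0.1086)  len=0.3668
  (v15,v20,v18) [+-+] → (-1.63536, -2.11454, -0.1086)–(0, -2.79191, -0.1086)  len=1.7701
  (v19,v22,v20) [++-] → (0.587184, -1.89678, -0.1086)–(0, -2.14, -0.1086)  len=0.6356
  (v20,v22,v23) [-+-] → (0.587184, -1.89678, -0.1086)–(1.5132, -1.5132, -0.1086)  len=1.0023
  (v20,v23,v18) [--+] → (0.338832, -2.65156, -0.1086)–(0, -2.79191, -0.1086)  len=0.3668
  (v18,v23,v21) [+-+] → (0.338832, -2.65156, -0.1086)–(1.97419, -1.97419, -0.1086)  len=1.7701
  (v22,v1,v23) [++-] → (1.75642, -0.926016, -0.1086)–(1.5132, -1.5132, -0.1086)  len=0.6356
  (v23,v1,v2) [-+-] → (1.75642, -0.926016, -0.1086)–(2.14, 0, -0.1086)  len=1.0023
  (v23,v2,v21) [--+] → (2.11454, -1.63536, -0.1086)–(1.97419, -1.97419, -0.1086)  len=0.3668
  (v21,v2,v0) [+-+] → (2.11454, -1.63536, -0.1086)–(2.79191, 0, -0.1086)  len=1.7701

Chained into 2 loop(s):
  loop 1: 16 segments, perimeter = 13.1030
  loop 2: 16 segments, perimeter = 17.0947
Total perimeter = 30.198

loops=2 perimeter=30.198


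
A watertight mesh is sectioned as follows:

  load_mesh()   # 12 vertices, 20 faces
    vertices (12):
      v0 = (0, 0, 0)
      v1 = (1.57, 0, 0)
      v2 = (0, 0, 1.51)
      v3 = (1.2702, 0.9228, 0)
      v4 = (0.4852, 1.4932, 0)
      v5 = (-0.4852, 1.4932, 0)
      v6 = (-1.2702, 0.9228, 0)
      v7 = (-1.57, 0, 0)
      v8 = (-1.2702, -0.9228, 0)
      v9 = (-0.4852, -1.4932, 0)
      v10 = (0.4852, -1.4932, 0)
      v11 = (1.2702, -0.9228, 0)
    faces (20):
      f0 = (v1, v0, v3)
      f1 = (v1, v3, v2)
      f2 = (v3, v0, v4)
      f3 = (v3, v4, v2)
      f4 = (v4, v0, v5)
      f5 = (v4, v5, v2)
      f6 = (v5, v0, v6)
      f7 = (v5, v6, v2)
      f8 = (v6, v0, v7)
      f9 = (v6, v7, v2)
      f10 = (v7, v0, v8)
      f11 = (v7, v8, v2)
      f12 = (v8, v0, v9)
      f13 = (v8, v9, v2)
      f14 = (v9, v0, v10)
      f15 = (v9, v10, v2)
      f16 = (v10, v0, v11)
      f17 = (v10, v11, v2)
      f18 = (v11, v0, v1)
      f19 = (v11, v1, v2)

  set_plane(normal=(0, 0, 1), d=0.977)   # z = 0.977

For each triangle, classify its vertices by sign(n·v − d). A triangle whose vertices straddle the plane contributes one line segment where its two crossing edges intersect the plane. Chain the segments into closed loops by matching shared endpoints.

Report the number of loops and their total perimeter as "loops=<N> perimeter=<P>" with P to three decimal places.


Straddling triangles (10 of 20):
  (v1,v3,v2) [--+] → (0.448355, 0.32573, 0.977)–(0.554179, 0, 0.977)  len=0.3425
  (v3,v4,v2) [--+] → (0.171266, 0.52707, 0.977)–(0.448355, 0.32573, 0.977)  len=0.3425
  (v4,v5,v2) [--+] → (-0.171266, 0.52707, 0.977)–(0.171266, 0.52707, 0.977)  len=0.3425
  (v5,v6,v2) [--+] → (-0.448355, 0.32573, 0.977)–(-0.171266, 0.52707, 0.977)  len=0.3425
  (v6,v7,v2) [--+] → (-0.554179, 0, 0.977)–(-0.448355, 0.32573, 0.977)  len=0.3425
  (v7,v8,v2) [--+] → (-0.448355, -0.32573, 0.977)–(-0.554179, 0, 0.977)  len=0.3425
  (v8,v9,v2) [--+] → (-0.171266, -0.52707, 0.977)–(-0.448355, -0.32573, 0.977)  len=0.3425
  (v9,v10,v2) [--+] → (0.171266, -0.52707, 0.977)–(-0.171266, -0.52707, 0.977)  len=0.3425
  (v10,v11,v2) [--+] → (0.448355, -0.32573, 0.977)–(0.171266, -0.52707, 0.977)  len=0.3425
  (v11,v1,v2) [--+] → (0.554179, 0, 0.977)–(0.448355, -0.32573, 0.977)  len=0.3425

Chained into 1 loop(s):
  loop 1: 10 segments, perimeter = 3.4251
Total perimeter = 3.425

loops=1 perimeter=3.425


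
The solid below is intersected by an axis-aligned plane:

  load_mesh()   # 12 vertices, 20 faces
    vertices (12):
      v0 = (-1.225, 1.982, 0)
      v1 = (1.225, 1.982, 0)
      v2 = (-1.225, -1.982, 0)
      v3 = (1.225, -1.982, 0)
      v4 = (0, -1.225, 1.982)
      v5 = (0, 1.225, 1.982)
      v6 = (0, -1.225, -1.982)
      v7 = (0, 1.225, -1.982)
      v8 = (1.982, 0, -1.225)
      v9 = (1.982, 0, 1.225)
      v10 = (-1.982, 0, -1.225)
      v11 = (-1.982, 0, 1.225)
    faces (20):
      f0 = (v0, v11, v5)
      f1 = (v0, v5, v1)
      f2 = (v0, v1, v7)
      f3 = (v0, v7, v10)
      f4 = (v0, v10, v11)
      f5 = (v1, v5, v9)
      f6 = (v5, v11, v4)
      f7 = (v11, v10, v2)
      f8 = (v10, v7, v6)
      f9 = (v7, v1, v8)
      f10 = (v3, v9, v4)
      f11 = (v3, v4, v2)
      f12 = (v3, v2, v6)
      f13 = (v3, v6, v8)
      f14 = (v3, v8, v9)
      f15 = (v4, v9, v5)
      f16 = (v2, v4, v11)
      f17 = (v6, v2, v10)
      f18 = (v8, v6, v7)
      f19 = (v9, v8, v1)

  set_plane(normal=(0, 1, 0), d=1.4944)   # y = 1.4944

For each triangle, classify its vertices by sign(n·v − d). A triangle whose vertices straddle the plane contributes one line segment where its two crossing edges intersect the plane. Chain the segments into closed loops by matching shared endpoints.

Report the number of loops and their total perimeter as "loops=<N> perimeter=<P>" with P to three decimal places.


Straddling triangles (8 of 20):
  (v0,v11,v5) [+--] → (-1.41123, 1.4944, 0.301367)–(-0.435951, 1.4944, 1.27665)  len=1.3793
  (v0,v5,v1) [+-+] → (-0.435951, 1.4944, 1.27665)–(0.435951, 1.4944, 1.27665)  len=0.8719
  (v0,v1,v7) [++-] → (0.435951, 1.4944, -1.27665)–(-0.435951, 1.4944, -1.27665)  len=0.8719
  (v0,v7,v10) [+--] → (-0.435951, 1.4944, -1.27665)–(-1.41123, 1.4944, -0.301367)  len=1.3793
  (v0,v10,v11) [+--] → (-1.41123, 1.4944, -0.301367)–(-1.41123, 1.4944, 0.301367)  len=0.6027
  (v1,v5,v9) [+--] → (0.435951, 1.4944, 1.27665)–(1.41123, 1.4944, 0.301367)  len=1.3793
  (v7,v1,v8) [-+-] → (0.435951, 1.4944, -1.27665)–(1.41123, 1.4944, -0.301367)  len=1.3793
  (v9,v8,v1) [--+] → (1.41123, 1.4944, -0.301367)–(1.41123, 1.4944, 0.301367)  len=0.6027

Chained into 1 loop(s):
  loop 1: 8 segments, perimeter = 8.4663
Total perimeter = 8.466

loops=1 perimeter=8.466


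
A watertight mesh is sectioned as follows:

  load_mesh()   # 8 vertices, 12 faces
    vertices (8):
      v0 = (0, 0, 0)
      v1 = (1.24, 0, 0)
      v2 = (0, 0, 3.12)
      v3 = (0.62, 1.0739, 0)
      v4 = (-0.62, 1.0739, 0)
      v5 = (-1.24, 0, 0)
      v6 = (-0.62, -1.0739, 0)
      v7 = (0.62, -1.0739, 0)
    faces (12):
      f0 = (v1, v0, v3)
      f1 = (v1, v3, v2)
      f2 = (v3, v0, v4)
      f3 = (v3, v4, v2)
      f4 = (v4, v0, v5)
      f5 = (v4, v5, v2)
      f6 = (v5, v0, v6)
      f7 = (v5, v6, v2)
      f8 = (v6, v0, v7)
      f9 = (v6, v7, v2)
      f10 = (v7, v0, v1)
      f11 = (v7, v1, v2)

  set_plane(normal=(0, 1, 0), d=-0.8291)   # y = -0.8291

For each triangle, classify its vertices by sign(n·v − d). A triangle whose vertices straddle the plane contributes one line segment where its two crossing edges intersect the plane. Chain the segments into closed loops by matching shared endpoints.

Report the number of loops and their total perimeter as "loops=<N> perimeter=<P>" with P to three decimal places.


loops=1 perimeter=4.011

Straddling triangles (6 of 12):
  (v5,v0,v6) [++-] → (-0.478668, -0.8291, 0)–(-0.761332, -0.8291, 0)  len=0.2827
  (v5,v6,v2) [+-+] → (-0.761332, -0.8291, 0)–(-0.478668, -0.8291, 0.711217)  len=0.7653
  (v6,v0,v7) [-+-] → (-0.478668, -0.8291, 0)–(0.478668, -0.8291, 0)  len=0.9573
  (v6,v7,v2) [--+] → (0.478668, -0.8291, 0.711217)–(-0.478668, -0.8291, 0.711217)  len=0.9573
  (v7,v0,v1) [-++] → (0.478668, -0.8291, 0)–(0.761332, -0.8291, 0)  len=0.2827
  (v7,v1,v2) [-++] → (0.761332, -0.8291, 0)–(0.478668, -0.8291, 0.711217)  len=0.7653

Chained into 1 loop(s):
  loop 1: 6 segments, perimeter = 4.0107
Total perimeter = 4.011


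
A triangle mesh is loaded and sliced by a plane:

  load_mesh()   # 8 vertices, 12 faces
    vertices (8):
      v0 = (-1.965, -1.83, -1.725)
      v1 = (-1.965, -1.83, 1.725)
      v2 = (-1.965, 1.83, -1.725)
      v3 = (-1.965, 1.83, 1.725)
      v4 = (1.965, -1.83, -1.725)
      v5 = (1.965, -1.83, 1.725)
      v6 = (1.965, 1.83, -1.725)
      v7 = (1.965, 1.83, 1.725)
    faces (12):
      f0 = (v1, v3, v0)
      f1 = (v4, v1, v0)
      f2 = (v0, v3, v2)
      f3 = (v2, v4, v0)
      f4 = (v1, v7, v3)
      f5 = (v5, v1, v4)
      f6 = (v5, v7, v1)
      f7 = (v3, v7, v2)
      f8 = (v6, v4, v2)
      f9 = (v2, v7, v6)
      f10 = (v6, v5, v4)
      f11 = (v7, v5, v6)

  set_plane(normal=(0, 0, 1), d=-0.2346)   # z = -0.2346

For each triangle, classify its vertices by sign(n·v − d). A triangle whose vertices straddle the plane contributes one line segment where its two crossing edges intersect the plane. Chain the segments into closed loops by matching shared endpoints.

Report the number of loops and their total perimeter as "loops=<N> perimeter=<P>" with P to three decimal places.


loops=1 perimeter=15.180

Straddling triangles (8 of 12):
  (v1,v3,v0) [++-] → (-1.965, -0.24888, -0.2346)–(-1.965, -1.83, -0.2346)  len=1.5811
  (v4,v1,v0) [-+-] → (0.26724, -1.83, -0.2346)–(-1.965, -1.83, -0.2346)  len=2.2322
  (v0,v3,v2) [-+-] → (-1.965, -0.24888, -0.2346)–(-1.965, 1.83, -0.2346)  len=2.0789
  (v5,v1,v4) [++-] → (0.26724, -1.83, -0.2346)–(1.965, -1.83, -0.2346)  len=1.6978
  (v3,v7,v2) [++-] → (-0.26724, 1.83, -0.2346)–(-1.965, 1.83, -0.2346)  len=1.6978
  (v2,v7,v6) [-+-] → (-0.26724, 1.83, -0.2346)–(1.965, 1.83, -0.2346)  len=2.2322
  (v6,v5,v4) [-+-] → (1.965, 0.24888, -0.2346)–(1.965, -1.83, -0.2346)  len=2.0789
  (v7,v5,v6) [++-] → (1.965, 0.24888, -0.2346)–(1.965, 1.83, -0.2346)  len=1.5811

Chained into 1 loop(s):
  loop 1: 8 segments, perimeter = 15.1800
Total perimeter = 15.180


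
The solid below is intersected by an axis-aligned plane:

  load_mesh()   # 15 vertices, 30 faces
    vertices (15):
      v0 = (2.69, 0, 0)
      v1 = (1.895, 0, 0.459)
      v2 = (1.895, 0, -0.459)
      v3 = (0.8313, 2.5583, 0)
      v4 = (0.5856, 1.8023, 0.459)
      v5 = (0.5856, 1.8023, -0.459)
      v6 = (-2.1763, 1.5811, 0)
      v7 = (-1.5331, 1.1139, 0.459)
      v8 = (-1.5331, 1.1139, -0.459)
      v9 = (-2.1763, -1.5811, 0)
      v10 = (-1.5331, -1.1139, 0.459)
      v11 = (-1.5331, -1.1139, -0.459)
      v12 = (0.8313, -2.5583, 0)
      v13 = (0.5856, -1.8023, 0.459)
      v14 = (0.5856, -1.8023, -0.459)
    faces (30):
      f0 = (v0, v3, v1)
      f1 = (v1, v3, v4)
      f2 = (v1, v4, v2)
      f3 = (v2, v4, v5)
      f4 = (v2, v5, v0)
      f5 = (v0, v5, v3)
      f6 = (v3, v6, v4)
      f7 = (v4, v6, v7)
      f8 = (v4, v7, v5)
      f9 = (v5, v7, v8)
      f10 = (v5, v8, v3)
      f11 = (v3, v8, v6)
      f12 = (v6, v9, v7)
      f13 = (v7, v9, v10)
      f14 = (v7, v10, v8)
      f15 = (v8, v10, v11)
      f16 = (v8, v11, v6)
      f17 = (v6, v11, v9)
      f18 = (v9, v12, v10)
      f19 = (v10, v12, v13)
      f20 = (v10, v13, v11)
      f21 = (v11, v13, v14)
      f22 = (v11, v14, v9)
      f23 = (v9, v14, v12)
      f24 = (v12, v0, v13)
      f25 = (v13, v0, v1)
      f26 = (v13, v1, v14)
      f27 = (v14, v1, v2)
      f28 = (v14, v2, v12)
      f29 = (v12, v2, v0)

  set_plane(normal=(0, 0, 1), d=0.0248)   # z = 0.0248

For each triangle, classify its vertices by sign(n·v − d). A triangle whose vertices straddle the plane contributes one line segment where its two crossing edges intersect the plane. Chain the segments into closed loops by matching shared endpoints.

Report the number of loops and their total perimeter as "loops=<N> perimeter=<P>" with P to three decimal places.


Straddling triangles (20 of 30):
  (v0,v3,v1) [--+] → (0.888772, 2.42007, 0.0248)–(2.64705, 0, 0.0248)  len=2.9914
  (v1,v3,v4) [+-+] → (0.888772, 2.42007, 0.0248)–(0.818025, 2.51745, 0.0248)  len=0.1204
  (v1,v4,v2) [++-] → (1.20493, 0.94984, 0.0248)–(1.895, 0, 0.0248)  len=1.1741
  (v2,v4,v5) [-+-] → (1.20493, 0.94984, 0.0248)–(0.5856, 1.8023, 0.0248)  len=1.0537
  (v3,v6,v4) [--+] → (-2.02707, 1.59305, 0.0248)–(0.818025, 2.51745, 0.0248)  len=2.9915
  (v4,v6,v7) [+-+] → (-2.02707, 1.59305, 0.0248)–(-2.14155, 1.55586, 0.0248)  len=0.1204
  (v4,v7,v5) [++-] → (-0.530987, 1.4395, 0.0248)–(0.5856, 1.8023, 0.0248)  len=1.1740
  (v5,v7,v8) [-+-] → (-0.530987, 1.4395, 0.0248)–(-1.5331, 1.1139, 0.0248)  len=1.0537
  (v6,v9,v7) [--+] → (-2.14155, -1.43549, 0.0248)–(-2.14155, 1.55586, 0.0248)  len=2.9913
  (v7,v9,v10) [+-+] → (-2.14155, -1.43549, 0.0248)–(-2.14155, -1.55586, 0.0248)  len=0.1204
  (v7,v10,v8) [++-] → (-1.5331, -0.0601846, 0.0248)–(-1.5331, 1.1139, 0.0248)  len=1.1741
  (v8,v10,v11) [-+-] → (-1.5331, -0.0601846, 0.0248)–(-1.5331, -1.1139, 0.0248)  len=1.0537
  (v9,v12,v10) [--+] → (0.70355, -2.48026, 0.0248)–(-2.14155, -1.55586, 0.0248)  len=2.9915
  (v10,v12,v13) [+-+] → (0.70355, -2.48026, 0.0248)–(0.818025, -2.51745, 0.0248)  len=0.1204
  (v10,v13,v11) [++-] → (-0.416513, -1.4767, 0.0248)–(-1.5331, -1.1139, 0.0248)  len=1.1740
  (v11,v13,v14) [-+-] → (-0.416513, -1.4767, 0.0248)–(0.5856, -1.8023, 0.0248)  len=1.0537
  (v12,v0,v13) [--+] → (2.5763, -0.0973792, 0.0248)–(0.818025, -2.51745, 0.0248)  len=2.9914
  (v13,v0,v1) [+-+] → (2.5763, -0.0973792, 0.0248)–(2.64705, 0, 0.0248)  len=0.1204
  (v13,v1,v14) [++-] → (1.27567, -0.85246, 0.0248)–(0.5856, -1.8023, 0.0248)  len=1.1741
  (v14,v1,v2) [-+-] → (1.27567, -0.85246, 0.0248)–(1.895, 0, 0.0248)  len=1.0537

Chained into 2 loop(s):
  loop 1: 10 segments, perimeter = 15.5589
  loop 2: 10 segments, perimeter = 11.1387
Total perimeter = 26.698

loops=2 perimeter=26.698


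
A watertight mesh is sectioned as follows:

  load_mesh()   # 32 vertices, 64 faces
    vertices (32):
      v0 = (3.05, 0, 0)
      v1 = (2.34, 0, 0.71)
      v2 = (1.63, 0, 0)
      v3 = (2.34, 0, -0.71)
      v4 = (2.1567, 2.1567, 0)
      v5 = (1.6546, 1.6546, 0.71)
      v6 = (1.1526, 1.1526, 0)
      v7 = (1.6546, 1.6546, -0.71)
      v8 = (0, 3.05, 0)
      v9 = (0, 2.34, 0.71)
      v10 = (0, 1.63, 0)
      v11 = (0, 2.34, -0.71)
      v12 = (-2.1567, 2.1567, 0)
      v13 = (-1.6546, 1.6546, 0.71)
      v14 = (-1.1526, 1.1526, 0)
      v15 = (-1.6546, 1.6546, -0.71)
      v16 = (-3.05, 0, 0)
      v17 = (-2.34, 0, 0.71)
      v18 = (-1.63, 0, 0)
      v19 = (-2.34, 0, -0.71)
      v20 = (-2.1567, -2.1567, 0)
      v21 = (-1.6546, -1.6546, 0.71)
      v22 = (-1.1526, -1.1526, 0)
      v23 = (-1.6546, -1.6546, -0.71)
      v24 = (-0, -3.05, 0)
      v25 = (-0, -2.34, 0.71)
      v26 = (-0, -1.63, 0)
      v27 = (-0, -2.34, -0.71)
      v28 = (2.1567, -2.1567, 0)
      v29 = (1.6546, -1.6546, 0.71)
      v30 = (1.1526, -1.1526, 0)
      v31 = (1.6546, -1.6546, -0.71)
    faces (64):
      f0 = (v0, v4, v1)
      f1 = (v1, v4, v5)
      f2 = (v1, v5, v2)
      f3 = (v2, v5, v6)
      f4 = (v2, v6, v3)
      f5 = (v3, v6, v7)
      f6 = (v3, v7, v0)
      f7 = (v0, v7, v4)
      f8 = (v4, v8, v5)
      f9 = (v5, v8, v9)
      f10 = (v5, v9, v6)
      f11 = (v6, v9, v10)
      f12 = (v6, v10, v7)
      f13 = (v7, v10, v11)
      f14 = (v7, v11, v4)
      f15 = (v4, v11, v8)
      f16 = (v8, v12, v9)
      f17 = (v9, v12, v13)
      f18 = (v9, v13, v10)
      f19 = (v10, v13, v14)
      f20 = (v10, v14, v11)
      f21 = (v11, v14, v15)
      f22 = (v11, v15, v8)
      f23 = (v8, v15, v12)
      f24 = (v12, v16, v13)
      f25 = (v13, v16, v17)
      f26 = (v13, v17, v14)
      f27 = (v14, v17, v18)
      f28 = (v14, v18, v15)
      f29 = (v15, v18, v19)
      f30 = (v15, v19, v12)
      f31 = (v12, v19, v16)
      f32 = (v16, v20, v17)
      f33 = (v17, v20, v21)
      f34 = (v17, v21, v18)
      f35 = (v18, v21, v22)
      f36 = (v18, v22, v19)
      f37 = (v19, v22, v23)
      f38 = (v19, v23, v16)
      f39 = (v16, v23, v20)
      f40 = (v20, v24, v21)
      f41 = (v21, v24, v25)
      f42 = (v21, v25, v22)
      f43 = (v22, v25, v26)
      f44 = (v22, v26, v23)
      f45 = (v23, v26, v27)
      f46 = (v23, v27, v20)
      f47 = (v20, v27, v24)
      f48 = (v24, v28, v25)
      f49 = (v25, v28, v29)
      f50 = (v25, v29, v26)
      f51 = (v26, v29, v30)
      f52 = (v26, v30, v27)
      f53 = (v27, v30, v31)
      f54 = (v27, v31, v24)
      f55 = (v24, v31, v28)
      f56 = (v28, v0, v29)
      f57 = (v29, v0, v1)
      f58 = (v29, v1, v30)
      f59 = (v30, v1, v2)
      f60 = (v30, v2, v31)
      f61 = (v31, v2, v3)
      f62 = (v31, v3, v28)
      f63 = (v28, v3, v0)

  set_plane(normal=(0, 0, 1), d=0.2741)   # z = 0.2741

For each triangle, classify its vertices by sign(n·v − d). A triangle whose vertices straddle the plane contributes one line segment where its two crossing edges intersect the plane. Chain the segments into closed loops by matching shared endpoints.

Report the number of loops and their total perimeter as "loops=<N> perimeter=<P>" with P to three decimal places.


Straddling triangles (32 of 64):
  (v0,v4,v1) [--+] → (2.22746, 1.32409, 0.2741)–(2.7759, 0, 0.2741)  len=1.4332
  (v1,v4,v5) [+-+] → (2.22746, 1.32409, 0.2741)–(1.96286, 1.96286, 0.2741)  len=0.6914
  (v1,v5,v2) [++-] → (1.6395, 0.638769, 0.2741)–(1.9041, 0, 0.2741)  len=0.6914
  (v2,v5,v6) [-+-] → (1.6395, 0.638769, 0.2741)–(1.3464, 1.3464, 0.2741)  len=0.7659
  (v4,v8,v5) [--+] → (0.638769, 2.5113, 0.2741)–(1.96286, 1.96286, 0.2741)  len=1.4332
  (v5,v8,v9) [+-+] → (0.638769, 2.5113, 0.2741)–(0, 2.7759, 0.2741)  len=0.6914
  (v5,v9,v6) [++-] → (0.707631, 1.611, 0.2741)–(1.3464, 1.3464, 0.2741)  len=0.6914
  (v6,v9,v10) [-+-] → (0.707631, 1.611, 0.2741)–(0, 1.9041, 0.2741)  len=0.7659
  (v8,v12,v9) [--+] → (-1.32409, 2.22746, 0.2741)–(0, 2.7759, 0.2741)  len=1.4332
  (v9,v12,v13) [+-+] → (-1.32409, 2.22746, 0.2741)–(-1.96286, 1.96286, 0.2741)  len=0.6914
  (v9,v13,v10) [++-] → (-0.638769, 1.6395, 0.2741)–(0, 1.9041, 0.2741)  len=0.6914
  (v10,v13,v14) [-+-] → (-0.638769, 1.6395, 0.2741)–(-1.3464, 1.3464, 0.2741)  len=0.7659
  (v12,v16,v13) [--+] → (-2.5113, 0.638769, 0.2741)–(-1.96286, 1.96286, 0.2741)  len=1.4332
  (v13,v16,v17) [+-+] → (-2.5113, 0.638769, 0.2741)–(-2.7759, 0, 0.2741)  len=0.6914
  (v13,v17,v14) [++-] → (-1.611, 0.707631, 0.2741)–(-1.3464, 1.3464, 0.2741)  len=0.6914
  (v14,v17,v18) [-+-] → (-1.611, 0.707631, 0.2741)–(-1.9041, 0, 0.2741)  len=0.7659
  (v16,v20,v17) [--+] → (-2.22746, -1.32409, 0.2741)–(-2.7759, 0, 0.2741)  len=1.4332
  (v17,v20,v21) [+-+] → (-2.22746, -1.32409, 0.2741)–(-1.96286, -1.96286, 0.2741)  len=0.6914
  (v17,v21,v18) [++-] → (-1.6395, -0.638769, 0.2741)–(-1.9041, 0, 0.2741)  len=0.6914
  (v18,v21,v22) [-+-] → (-1.6395, -0.638769, 0.2741)–(-1.3464, -1.3464, 0.2741)  len=0.7659
  (v20,v24,v21) [--+] → (-0.638769, -2.5113, 0.2741)–(-1.96286, -1.96286, 0.2741)  len=1.4332
  (v21,v24,v25) [+-+] → (-0.638769, -2.5113, 0.2741)–(0, -2.7759, 0.2741)  len=0.6914
  (v21,v25,v22) [++-] → (-0.707631, -1.611, 0.2741)–(-1.3464, -1.3464, 0.2741)  len=0.6914
  (v22,v25,v26) [-+-] → (-0.707631, -1.611, 0.2741)–(0, -1.9041, 0.2741)  len=0.7659
  (v24,v28,v25) [--+] → (1.32409, -2.22746, 0.2741)–(0, -2.7759, 0.2741)  len=1.4332
  (v25,v28,v29) [+-+] → (1.32409, -2.22746, 0.2741)–(1.96286, -1.96286, 0.2741)  len=0.6914
  (v25,v29,v26) [++-] → (0.638769, -1.6395, 0.2741)–(0, -1.9041, 0.2741)  len=0.6914
  (v26,v29,v30) [-+-] → (0.638769, -1.6395, 0.2741)–(1.3464, -1.3464, 0.2741)  len=0.7659
  (v28,v0,v29) [--+] → (2.5113, -0.638769, 0.2741)–(1.96286, -1.96286, 0.2741)  len=1.4332
  (v29,v0,v1) [+-+] → (2.5113, -0.638769, 0.2741)–(2.7759, 0, 0.2741)  len=0.6914
  (v29,v1,v30) [++-] → (1.611, -0.707631, 0.2741)–(1.3464, -1.3464, 0.2741)  len=0.6914
  (v30,v1,v2) [-+-] → (1.611, -0.707631, 0.2741)–(1.9041, 0, 0.2741)  len=0.7659

Chained into 2 loop(s):
  loop 1: 16 segments, perimeter = 16.9967
  loop 2: 16 segments, perimeter = 11.6587
Total perimeter = 28.655

loops=2 perimeter=28.655


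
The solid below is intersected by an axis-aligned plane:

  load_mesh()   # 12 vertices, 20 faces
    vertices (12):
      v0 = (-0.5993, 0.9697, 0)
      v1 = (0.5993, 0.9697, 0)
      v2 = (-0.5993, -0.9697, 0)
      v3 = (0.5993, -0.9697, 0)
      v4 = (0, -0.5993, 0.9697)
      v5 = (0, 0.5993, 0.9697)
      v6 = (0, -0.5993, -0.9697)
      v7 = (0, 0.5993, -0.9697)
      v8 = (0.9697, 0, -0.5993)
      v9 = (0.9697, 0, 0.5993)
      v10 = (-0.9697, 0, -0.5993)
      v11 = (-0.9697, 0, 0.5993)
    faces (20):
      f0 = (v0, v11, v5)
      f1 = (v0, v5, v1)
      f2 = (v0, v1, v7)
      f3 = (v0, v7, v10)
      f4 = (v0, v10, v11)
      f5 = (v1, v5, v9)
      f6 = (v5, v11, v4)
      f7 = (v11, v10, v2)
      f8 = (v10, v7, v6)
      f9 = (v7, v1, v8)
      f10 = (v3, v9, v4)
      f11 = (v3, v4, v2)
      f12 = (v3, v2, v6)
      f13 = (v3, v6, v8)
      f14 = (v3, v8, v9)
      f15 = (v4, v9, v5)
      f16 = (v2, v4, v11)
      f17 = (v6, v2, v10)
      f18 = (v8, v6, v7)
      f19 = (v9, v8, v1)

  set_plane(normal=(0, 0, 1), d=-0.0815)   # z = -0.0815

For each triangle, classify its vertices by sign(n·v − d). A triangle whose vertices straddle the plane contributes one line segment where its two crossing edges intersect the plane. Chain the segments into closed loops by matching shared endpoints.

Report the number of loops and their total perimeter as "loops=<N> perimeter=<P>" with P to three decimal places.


loops=1 perimeter=6.353

Straddling triangles (10 of 20):
  (v0,v1,v7) [++-] → (0.548931, 0.938569, -0.0815)–(-0.548931, 0.938569, -0.0815)  len=1.0979
  (v0,v7,v10) [+--] → (-0.548931, 0.938569, -0.0815)–(-0.649671, 0.837829, -0.0815)  len=0.1425
  (v0,v10,v11) [+-+] → (-0.649671, 0.837829, -0.0815)–(-0.9697, 0, -0.0815)  len=0.8969
  (v11,v10,v2) [+-+] → (-0.9697, 0, -0.0815)–(-0.649671, -0.837829, -0.0815)  len=0.8969
  (v7,v1,v8) [-+-] → (0.548931, 0.938569, -0.0815)–(0.649671, 0.837829, -0.0815)  len=0.1425
  (v3,v2,v6) [++-] → (-0.548931, -0.938569, -0.0815)–(0.548931, -0.938569, -0.0815)  len=1.0979
  (v3,v6,v8) [+--] → (0.548931, -0.938569, -0.0815)–(0.649671, -0.837829, -0.0815)  len=0.1425
  (v3,v8,v9) [+-+] → (0.649671, -0.837829, -0.0815)–(0.9697, 0, -0.0815)  len=0.8969
  (v6,v2,v10) [-+-] → (-0.548931, -0.938569, -0.0815)–(-0.649671, -0.837829, -0.0815)  len=0.1425
  (v9,v8,v1) [+-+] → (0.9697, 0, -0.0815)–(0.649671, 0.837829, -0.0815)  len=0.8969

Chained into 1 loop(s):
  loop 1: 10 segments, perimeter = 6.3531
Total perimeter = 6.353


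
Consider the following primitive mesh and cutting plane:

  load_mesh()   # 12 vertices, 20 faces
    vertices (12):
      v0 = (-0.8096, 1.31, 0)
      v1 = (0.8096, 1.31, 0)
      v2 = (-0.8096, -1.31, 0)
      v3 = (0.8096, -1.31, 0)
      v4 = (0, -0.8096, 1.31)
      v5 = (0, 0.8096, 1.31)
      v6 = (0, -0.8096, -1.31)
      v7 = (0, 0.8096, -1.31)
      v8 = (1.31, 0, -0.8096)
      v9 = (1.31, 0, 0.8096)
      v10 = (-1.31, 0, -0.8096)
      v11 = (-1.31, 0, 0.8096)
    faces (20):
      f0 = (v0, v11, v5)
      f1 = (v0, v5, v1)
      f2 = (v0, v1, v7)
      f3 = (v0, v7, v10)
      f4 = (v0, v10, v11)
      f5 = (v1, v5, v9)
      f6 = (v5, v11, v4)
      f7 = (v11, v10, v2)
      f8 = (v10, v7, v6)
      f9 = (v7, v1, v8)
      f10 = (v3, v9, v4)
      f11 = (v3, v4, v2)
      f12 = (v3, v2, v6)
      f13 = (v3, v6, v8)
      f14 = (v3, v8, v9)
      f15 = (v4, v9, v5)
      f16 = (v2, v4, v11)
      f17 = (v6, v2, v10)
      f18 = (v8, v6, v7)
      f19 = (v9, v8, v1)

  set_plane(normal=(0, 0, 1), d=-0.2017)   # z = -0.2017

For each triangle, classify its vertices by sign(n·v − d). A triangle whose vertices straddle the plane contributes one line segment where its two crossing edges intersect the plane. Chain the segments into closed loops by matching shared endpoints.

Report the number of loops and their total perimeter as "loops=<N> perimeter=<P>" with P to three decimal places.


Straddling triangles (10 of 20):
  (v0,v1,v7) [++-] → (0.684946, 1.23295, -0.2017)–(-0.684946, 1.23295, -0.2017)  len=1.3699
  (v0,v7,v10) [+--] → (-0.684946, 1.23295, -0.2017)–(-0.934267, 0.983633, -0.2017)  len=0.3526
  (v0,v10,v11) [+-+] → (-0.934267, 0.983633, -0.2017)–(-1.31, 0, -0.2017)  len=1.0530
  (v11,v10,v2) [+-+] → (-1.31, 0, -0.2017)–(-0.934267, -0.983633, -0.2017)  len=1.0530
  (v7,v1,v8) [-+-] → (0.684946, 1.23295, -0.2017)–(0.934267, 0.983633, -0.2017)  len=0.3526
  (v3,v2,v6) [++-] → (-0.684946, -1.23295, -0.2017)–(0.684946, -1.23295, -0.2017)  len=1.3699
  (v3,v6,v8) [+--] → (0.684946, -1.23295, -0.2017)–(0.934267, -0.983633, -0.2017)  len=0.3526
  (v3,v8,v9) [+-+] → (0.934267, -0.983633, -0.2017)–(1.31, 0, -0.2017)  len=1.0530
  (v6,v2,v10) [-+-] → (-0.684946, -1.23295, -0.2017)–(-0.934267, -0.983633, -0.2017)  len=0.3526
  (v9,v8,v1) [+-+] → (1.31, 0, -0.2017)–(0.934267, 0.983633, -0.2017)  len=1.0530

Chained into 1 loop(s):
  loop 1: 10 segments, perimeter = 8.3620
Total perimeter = 8.362

loops=1 perimeter=8.362


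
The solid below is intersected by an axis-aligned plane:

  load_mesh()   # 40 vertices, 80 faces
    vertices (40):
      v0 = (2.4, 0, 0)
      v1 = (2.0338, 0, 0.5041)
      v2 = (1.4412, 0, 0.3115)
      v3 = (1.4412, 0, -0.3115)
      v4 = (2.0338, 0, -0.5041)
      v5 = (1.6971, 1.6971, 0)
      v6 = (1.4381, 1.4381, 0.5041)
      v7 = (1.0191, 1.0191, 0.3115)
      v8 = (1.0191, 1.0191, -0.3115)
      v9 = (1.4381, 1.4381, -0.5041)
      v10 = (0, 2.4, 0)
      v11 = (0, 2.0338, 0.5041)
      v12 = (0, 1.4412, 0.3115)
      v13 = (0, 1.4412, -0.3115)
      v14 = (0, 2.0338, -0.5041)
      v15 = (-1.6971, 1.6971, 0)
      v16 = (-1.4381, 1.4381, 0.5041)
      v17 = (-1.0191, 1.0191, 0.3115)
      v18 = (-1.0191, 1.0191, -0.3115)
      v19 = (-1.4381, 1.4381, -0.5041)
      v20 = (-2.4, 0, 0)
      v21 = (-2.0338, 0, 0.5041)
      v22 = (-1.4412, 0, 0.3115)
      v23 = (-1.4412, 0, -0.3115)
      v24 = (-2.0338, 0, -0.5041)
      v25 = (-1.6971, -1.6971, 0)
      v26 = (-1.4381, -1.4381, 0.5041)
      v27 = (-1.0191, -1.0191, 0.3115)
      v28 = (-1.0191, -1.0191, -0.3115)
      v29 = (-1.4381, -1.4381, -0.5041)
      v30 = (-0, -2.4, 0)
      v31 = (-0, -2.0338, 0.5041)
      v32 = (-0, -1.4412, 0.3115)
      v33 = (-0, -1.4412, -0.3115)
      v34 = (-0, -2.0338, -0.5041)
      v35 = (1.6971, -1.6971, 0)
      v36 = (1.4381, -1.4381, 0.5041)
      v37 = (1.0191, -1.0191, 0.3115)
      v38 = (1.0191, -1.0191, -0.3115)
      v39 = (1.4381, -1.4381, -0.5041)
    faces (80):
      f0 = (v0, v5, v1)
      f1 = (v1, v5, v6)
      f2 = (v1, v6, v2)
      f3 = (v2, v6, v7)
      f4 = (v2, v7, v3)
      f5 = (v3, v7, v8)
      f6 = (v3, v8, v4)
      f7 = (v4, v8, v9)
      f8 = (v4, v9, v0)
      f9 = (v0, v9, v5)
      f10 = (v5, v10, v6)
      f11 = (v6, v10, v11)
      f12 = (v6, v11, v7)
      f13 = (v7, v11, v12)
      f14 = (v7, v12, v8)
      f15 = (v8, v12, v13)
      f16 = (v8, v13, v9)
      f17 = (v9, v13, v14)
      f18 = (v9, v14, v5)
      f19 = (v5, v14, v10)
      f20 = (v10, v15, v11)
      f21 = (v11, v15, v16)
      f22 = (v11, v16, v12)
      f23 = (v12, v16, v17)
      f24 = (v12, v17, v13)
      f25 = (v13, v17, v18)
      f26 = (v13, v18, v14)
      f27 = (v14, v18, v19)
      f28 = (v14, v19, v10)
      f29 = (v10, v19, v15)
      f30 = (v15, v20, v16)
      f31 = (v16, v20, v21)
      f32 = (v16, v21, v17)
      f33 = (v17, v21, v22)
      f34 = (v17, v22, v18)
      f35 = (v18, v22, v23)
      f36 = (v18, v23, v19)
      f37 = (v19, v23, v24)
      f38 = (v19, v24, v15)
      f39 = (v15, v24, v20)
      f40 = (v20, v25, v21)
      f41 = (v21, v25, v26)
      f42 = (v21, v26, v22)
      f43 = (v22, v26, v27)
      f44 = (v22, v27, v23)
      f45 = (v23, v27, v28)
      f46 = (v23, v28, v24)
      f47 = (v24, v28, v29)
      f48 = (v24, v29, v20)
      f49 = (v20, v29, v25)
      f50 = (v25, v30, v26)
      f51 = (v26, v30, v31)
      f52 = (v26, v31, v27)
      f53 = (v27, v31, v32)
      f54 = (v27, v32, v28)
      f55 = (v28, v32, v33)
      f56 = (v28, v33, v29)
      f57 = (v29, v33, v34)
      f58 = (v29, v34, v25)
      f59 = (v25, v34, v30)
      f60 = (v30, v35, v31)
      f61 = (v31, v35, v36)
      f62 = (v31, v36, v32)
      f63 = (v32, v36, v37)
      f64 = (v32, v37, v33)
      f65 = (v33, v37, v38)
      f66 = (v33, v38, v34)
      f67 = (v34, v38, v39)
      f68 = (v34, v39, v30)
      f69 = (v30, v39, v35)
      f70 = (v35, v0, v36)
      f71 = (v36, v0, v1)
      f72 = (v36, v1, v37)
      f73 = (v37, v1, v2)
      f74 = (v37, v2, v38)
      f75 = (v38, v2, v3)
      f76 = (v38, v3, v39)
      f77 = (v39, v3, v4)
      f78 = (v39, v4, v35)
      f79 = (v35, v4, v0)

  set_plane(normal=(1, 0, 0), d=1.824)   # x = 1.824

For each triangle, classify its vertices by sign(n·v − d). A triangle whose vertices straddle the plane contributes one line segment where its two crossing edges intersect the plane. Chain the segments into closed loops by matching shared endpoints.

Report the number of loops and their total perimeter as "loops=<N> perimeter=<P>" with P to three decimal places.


loops=1 perimeter=6.116

Straddling triangles (14 of 80):
  (v0,v5,v1) [+-+] → (1.824, 1.39071, 0)–(1.824, 1.05747, 0.189992)  len=0.3836
  (v1,v5,v6) [+--] → (1.824, 1.05747, 0.189992)–(1.824, 0.506485, 0.5041)  len=0.6342
  (v1,v6,v2) [+--] → (1.824, 0.506485, 0.5041)–(1.824, 0, 0.435913)  len=0.5111
  (v3,v8,v4) [--+] → (1.824, 0.21071, -0.464278)–(1.824, 0, -0.435913)  len=0.2126
  (v4,v8,v9) [+--] → (1.824, 0.21071, -0.464278)–(1.824, 0.506485, -0.5041)  len=0.2984
  (v4,v9,v0) [+-+] → (1.824, 0.506485, -0.5041)–(1.824, 0.861156, -0.301863)  len=0.4083
  (v0,v9,v5) [+--] → (1.824, 0.861156, -0.301863)–(1.824, 1.39071, 0)  len=0.6095
  (v35,v0,v36) [-+-] → (1.824, -1.39071, 0)–(1.824, -0.861156, 0.301863)  len=0.6095
  (v36,v0,v1) [-++] → (1.824, -0.861156, 0.301863)–(1.824, -0.506485, 0.5041)  len=0.4083
  (v36,v1,v37) [-+-] → (1.824, -0.506485, 0.5041)–(1.824, -0.21071, 0.464278)  len=0.2984
  (v37,v1,v2) [-+-] → (1.824, -0.21071, 0.464278)–(1.824, 0, 0.435913)  len=0.2126
  (v39,v3,v4) [--+] → (1.824, 0, -0.435913)–(1.824, -0.506485, -0.5041)  len=0.5111
  (v39,v4,v35) [-+-] → (1.824, -0.506485, -0.5041)–(1.824, -1.05747, -0.189992)  len=0.6342
  (v35,v4,v0) [-++] → (1.824, -1.05747, -0.189992)–(1.824, -1.39071, 0)  len=0.3836

Chained into 1 loop(s):
  loop 1: 14 segments, perimeter = 6.1155
Total perimeter = 6.116


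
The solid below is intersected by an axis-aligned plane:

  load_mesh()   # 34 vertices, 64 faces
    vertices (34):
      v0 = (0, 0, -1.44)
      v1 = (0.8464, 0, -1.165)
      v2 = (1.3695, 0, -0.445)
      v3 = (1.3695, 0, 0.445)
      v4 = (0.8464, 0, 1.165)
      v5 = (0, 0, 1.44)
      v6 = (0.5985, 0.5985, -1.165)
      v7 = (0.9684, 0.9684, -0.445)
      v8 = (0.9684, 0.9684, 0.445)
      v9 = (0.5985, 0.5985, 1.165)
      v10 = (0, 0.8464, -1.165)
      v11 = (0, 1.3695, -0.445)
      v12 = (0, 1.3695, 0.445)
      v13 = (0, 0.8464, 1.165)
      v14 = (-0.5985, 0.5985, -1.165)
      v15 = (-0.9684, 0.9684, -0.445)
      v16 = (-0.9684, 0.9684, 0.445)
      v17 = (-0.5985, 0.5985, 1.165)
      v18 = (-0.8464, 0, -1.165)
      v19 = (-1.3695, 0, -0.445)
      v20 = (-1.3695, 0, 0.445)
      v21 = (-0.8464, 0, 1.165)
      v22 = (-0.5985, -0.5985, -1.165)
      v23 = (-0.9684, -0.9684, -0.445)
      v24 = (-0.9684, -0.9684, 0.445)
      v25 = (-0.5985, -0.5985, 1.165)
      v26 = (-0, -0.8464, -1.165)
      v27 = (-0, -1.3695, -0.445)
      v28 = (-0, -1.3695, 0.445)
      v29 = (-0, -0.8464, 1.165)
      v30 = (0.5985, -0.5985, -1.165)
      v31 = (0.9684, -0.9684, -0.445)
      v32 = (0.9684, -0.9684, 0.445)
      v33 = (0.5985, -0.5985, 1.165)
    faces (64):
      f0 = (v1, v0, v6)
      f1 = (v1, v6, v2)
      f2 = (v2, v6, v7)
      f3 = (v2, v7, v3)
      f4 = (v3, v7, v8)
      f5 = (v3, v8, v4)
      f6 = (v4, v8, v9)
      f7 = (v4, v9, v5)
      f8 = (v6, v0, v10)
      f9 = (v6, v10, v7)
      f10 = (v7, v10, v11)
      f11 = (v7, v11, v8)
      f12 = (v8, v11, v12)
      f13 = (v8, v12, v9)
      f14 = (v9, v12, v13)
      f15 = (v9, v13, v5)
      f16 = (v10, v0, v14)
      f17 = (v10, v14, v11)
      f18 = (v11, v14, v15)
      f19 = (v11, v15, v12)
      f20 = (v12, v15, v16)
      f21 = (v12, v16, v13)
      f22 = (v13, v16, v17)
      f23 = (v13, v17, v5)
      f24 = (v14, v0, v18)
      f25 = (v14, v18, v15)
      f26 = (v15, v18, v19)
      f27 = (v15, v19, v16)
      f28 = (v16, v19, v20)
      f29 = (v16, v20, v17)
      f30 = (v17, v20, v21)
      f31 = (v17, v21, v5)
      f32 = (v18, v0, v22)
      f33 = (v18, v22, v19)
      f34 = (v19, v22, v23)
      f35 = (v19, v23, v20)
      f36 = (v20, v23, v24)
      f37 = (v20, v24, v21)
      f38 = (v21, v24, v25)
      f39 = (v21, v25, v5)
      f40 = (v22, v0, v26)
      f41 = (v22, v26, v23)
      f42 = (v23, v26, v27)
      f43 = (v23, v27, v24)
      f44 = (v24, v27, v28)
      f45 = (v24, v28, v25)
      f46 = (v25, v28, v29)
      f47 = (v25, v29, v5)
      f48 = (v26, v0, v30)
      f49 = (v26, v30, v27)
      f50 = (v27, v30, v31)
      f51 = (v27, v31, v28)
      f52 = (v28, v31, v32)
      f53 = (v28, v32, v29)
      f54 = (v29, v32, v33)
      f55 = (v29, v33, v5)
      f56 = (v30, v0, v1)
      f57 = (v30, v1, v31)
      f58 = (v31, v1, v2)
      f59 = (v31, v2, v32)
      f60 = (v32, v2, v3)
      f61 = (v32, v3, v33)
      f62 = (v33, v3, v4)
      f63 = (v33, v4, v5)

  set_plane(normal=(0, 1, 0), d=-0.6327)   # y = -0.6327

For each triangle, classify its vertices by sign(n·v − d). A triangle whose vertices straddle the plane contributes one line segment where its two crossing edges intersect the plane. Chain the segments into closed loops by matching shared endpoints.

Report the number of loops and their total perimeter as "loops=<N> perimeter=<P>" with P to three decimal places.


loops=1 perimeter=7.631

Straddling triangles (20 of 64):
  (v19,v22,v23) [++-] → (-0.6327, -0.6327, -1.09843)–(-1.10744, -0.6327, -0.445)  len=0.8077
  (v19,v23,v20) [+-+] → (-1.10744, -0.6327, -0.445)–(-1.10744, -0.6327, -0.136478)  len=0.3085
  (v20,v23,v24) [+--] → (-1.10744, -0.6327, -0.136478)–(-1.10744, -0.6327, 0.445)  len=0.5815
  (v20,v24,v21) [+-+] → (-1.10744, -0.6327, 0.445)–(-0.926108, -0.6327, 0.694591)  len=0.3085
  (v21,v24,v25) [+-+] → (-0.926108, -0.6327, 0.694591)–(-0.6327, -0.6327, 1.09843)  len=0.4992
  (v22,v0,v26) [++-] → (0, -0.6327, -1.23443)–(-0.515932, -0.6327, -1.165)  len=0.5206
  (v22,v26,v23) [+--] → (-0.515932, -0.6327, -1.165)–(-0.6327, -0.6327, -1.09843)  len=0.1344
  (v24,v28,v25) [--+] → (-0.571952, -0.6327, 1.13306)–(-0.6327, -0.6327, 1.09843)  len=0.0699
  (v25,v28,v29) [+--] → (-0.571952, -0.6327, 1.13306)–(-0.515932, -0.6327, 1.165)  len=0.0645
  (v25,v29,v5) [+-+] → (-0.515932, -0.6327, 1.165)–(0, -0.6327, 1.23443)  len=0.5206
  (v26,v0,v30) [-++] → (0, -0.6327, -1.23443)–(0.515932, -0.6327, -1.165)  len=0.5206
  (v26,v30,v27) [-+-] → (0.515932, -0.6327, -1.165)–(0.571952, -0.6327, -1.13306)  len=0.0645
  (v27,v30,v31) [-+-] → (0.571952, -0.6327, -1.13306)–(0.6327, -0.6327, -1.09843)  len=0.0699
  (v29,v32,v33) [--+] → (0.6327, -0.6327, 1.09843)–(0.515932, -0.6327, 1.165)  len=0.1344
  (v29,v33,v5) [-++] → (0.515932, -0.6327, 1.165)–(0, -0.6327, 1.23443)  len=0.5206
  (v30,v1,v31) [++-] → (0.926108, -0.6327, -0.694591)–(0.6327, -0.6327, -1.09843)  len=0.4992
  (v31,v1,v2) [-++] → (0.926108, -0.6327, -0.694591)–(1.10744, -0.6327, -0.445)  len=0.3085
  (v31,v2,v32) [-+-] → (1.10744, -0.6327, -0.445)–(1.10744, -0.6327, 0.136478)  len=0.5815
  (v32,v2,v3) [-++] → (1.10744, -0.6327, 0.136478)–(1.10744, -0.6327, 0.445)  len=0.3085
  (v32,v3,v33) [-++] → (1.10744, -0.6327, 0.445)–(0.6327, -0.6327, 1.09843)  len=0.8077

Chained into 1 loop(s):
  loop 1: 20 segments, perimeter = 7.6307
Total perimeter = 7.631


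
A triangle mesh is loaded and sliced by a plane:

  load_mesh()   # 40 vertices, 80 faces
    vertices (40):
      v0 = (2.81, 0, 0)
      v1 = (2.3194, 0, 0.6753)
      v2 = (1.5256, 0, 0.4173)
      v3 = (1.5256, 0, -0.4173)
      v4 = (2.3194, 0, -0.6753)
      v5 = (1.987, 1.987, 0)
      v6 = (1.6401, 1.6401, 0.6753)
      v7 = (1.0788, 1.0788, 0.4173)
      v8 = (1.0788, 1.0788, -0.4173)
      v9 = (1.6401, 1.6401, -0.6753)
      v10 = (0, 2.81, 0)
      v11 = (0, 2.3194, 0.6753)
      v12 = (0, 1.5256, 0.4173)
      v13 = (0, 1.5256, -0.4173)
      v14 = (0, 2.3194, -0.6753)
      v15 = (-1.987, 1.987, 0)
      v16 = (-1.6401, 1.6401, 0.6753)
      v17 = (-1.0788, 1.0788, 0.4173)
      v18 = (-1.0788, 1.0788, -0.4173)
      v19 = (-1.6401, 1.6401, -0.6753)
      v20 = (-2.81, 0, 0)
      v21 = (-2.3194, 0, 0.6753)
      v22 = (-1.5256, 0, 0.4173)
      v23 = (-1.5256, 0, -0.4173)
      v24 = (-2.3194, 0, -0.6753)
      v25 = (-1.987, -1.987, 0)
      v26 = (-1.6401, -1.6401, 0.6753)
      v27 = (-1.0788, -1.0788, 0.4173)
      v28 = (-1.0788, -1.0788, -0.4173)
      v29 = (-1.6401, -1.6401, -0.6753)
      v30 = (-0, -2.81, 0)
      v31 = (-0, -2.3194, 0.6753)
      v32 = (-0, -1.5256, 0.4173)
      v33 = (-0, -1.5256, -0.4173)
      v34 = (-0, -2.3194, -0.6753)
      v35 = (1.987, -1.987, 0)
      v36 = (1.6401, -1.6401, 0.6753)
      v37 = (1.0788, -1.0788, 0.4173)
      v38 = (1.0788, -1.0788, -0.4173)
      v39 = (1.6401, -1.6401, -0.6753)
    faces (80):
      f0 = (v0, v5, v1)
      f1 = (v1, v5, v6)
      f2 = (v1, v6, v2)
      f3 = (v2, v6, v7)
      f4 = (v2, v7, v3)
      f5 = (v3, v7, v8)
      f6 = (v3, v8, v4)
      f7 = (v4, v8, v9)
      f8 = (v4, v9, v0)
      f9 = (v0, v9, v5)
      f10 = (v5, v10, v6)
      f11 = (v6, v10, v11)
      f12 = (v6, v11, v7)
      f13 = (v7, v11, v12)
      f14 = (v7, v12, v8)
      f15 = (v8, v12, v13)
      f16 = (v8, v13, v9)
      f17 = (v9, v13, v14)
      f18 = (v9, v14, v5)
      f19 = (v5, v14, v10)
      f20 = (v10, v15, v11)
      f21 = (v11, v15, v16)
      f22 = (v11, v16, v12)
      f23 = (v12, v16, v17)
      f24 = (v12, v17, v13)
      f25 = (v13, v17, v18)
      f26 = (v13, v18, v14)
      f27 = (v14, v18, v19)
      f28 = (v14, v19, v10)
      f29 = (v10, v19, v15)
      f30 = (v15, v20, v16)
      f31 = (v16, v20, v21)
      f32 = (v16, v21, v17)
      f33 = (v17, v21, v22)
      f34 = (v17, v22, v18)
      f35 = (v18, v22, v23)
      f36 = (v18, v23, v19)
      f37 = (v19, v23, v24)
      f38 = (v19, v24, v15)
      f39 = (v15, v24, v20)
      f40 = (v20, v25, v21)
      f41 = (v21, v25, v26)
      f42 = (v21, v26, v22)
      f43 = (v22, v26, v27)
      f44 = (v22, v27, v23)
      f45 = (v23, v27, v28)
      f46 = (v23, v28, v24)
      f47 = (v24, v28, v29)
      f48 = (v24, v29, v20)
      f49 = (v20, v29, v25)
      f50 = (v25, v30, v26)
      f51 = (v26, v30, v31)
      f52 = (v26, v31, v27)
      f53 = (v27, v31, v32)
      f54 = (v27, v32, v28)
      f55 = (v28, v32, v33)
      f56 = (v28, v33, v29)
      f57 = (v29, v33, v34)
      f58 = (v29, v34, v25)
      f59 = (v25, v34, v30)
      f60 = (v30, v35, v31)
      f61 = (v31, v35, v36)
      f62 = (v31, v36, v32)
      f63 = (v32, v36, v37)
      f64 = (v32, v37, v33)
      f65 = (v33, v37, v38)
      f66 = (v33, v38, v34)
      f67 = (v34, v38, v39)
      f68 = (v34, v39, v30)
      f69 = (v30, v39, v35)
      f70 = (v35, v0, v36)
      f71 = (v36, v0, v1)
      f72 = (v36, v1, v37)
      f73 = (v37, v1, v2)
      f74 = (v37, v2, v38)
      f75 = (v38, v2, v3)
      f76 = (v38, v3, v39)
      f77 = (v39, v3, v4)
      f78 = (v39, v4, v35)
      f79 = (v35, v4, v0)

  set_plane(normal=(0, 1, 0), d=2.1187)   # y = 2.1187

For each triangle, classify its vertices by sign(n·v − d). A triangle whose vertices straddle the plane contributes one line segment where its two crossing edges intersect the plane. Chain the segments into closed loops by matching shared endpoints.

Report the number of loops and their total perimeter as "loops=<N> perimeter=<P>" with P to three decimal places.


loops=1 perimeter=7.410

Straddling triangles (14 of 80):
  (v5,v10,v6) [-+-] → (1.66903, 2.1187, 0)–(0.969144, 2.1187, 0.399038)  len=0.8057
  (v6,v10,v11) [-++] → (0.969144, 2.1187, 0.399038)–(0.48457, 2.1187, 0.6753)  len=0.5578
  (v6,v11,v7) [-+-] → (0.48457, 2.1187, 0.6753)–(0.174525, 2.1187, 0.633562)  len=0.3128
  (v7,v11,v12) [-+-] → (0.174525, 2.1187, 0.633562)–(0, 2.1187, 0.610069)  len=0.1761
  (v9,v13,v14) [--+] → (0, 2.1187, -0.610069)–(0.48457, 2.1187, -0.6753)  len=0.4889
  (v9,v14,v5) [-+-] → (0.48457, 2.1187, -0.6753)–(1.19973, 2.1187, -0.26756)  len=0.8232
  (v5,v14,v10) [-++] → (1.19973, 2.1187, -0.26756)–(1.66903, 2.1187, 0)  len=0.5402
  (v10,v15,v11) [+-+] → (-1.66903, 2.1187, 0)–(-1.19973, 2.1187, 0.26756)  len=0.5402
  (v11,v15,v16) [+--] → (-1.19973, 2.1187, 0.26756)–(-0.48457, 2.1187, 0.6753)  len=0.8232
  (v11,v16,v12) [+--] → (-0.48457, 2.1187, 0.6753)–(0, 2.1187, 0.610069)  len=0.4889
  (v13,v18,v14) [--+] → (-0.174525, 2.1187, -0.633562)–(0, 2.1187, -0.610069)  len=0.1761
  (v14,v18,v19) [+--] → (-0.174525, 2.1187, -0.633562)–(-0.48457, 2.1187, -0.6753)  len=0.3128
  (v14,v19,v10) [+-+] → (-0.48457, 2.1187, -0.6753)–(-0.969144, 2.1187, -0.399038)  len=0.5578
  (v10,v19,v15) [+--] → (-0.969144, 2.1187, -0.399038)–(-1.66903, 2.1187, 0)  len=0.8057

Chained into 1 loop(s):
  loop 1: 14 segments, perimeter = 7.4095
Total perimeter = 7.410
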